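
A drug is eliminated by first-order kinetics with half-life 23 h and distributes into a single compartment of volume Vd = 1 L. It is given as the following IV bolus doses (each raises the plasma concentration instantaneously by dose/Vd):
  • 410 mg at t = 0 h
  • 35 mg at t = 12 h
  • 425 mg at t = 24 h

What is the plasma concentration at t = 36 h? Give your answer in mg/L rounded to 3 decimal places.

451.556 mg/L

k = ln 2 / 23 = 0.03014 per h
Dose 1 (410 mg at t=0 h): 410·exp(−0.03014·36) = 138.550 mg/L
Dose 2 (35 mg at t=12 h): 35·exp(−0.03014·24) = 16.980 mg/L
Dose 3 (425 mg at t=24 h): 425·exp(−0.03014·12) = 296.026 mg/L
C(36) = 138.550 + 16.980 + 296.026 = 451.556 mg/L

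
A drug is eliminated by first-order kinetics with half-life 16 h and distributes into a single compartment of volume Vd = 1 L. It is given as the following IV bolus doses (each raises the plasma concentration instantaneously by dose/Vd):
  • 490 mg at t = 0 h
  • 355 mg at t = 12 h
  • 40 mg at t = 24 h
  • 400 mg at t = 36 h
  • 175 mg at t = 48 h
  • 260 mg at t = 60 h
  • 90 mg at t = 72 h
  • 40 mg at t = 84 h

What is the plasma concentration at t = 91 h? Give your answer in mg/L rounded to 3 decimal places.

224.304 mg/L

k = ln 2 / 16 = 0.04332 per h
Dose 1 (490 mg at t=0 h): 490·exp(−0.04332·91) = 9.508 mg/L
Dose 2 (355 mg at t=12 h): 355·exp(−0.04332·79) = 11.585 mg/L
Dose 3 (40 mg at t=24 h): 40·exp(−0.04332·67) = 2.195 mg/L
Dose 4 (400 mg at t=36 h): 400·exp(−0.04332·55) = 36.921 mg/L
Dose 5 (175 mg at t=48 h): 175·exp(−0.04332·43) = 27.166 mg/L
Dose 6 (260 mg at t=60 h): 260·exp(−0.04332·31) = 67.878 mg/L
Dose 7 (90 mg at t=72 h): 90·exp(−0.04332·19) = 39.516 mg/L
Dose 8 (40 mg at t=84 h): 40·exp(−0.04332·7) = 29.537 mg/L
C(91) = 9.508 + 11.585 + 2.195 + 36.921 + 27.166 + 67.878 + 39.516 + 29.537 = 224.304 mg/L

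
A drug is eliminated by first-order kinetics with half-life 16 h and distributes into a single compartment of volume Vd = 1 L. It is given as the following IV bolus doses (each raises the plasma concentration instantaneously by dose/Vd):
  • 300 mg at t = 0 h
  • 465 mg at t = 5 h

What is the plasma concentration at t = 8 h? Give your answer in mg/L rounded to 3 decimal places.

620.461 mg/L

k = ln 2 / 16 = 0.04332 per h
Dose 1 (300 mg at t=0 h): 300·exp(−0.04332·8) = 212.132 mg/L
Dose 2 (465 mg at t=5 h): 465·exp(−0.04332·3) = 408.329 mg/L
C(8) = 212.132 + 408.329 = 620.461 mg/L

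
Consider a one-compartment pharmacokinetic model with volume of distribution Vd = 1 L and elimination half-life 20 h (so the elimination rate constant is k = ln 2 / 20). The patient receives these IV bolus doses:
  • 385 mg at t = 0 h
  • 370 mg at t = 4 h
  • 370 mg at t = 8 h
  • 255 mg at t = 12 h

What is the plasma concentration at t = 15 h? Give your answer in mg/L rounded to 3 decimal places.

1001.755 mg/L

k = ln 2 / 20 = 0.03466 per h
Dose 1 (385 mg at t=0 h): 385·exp(−0.03466·15) = 228.922 mg/L
Dose 2 (370 mg at t=4 h): 370·exp(−0.03466·11) = 252.717 mg/L
Dose 3 (370 mg at t=8 h): 370·exp(−0.03466·7) = 290.296 mg/L
Dose 4 (255 mg at t=12 h): 255·exp(−0.03466·3) = 229.819 mg/L
C(15) = 228.922 + 252.717 + 290.296 + 229.819 = 1001.755 mg/L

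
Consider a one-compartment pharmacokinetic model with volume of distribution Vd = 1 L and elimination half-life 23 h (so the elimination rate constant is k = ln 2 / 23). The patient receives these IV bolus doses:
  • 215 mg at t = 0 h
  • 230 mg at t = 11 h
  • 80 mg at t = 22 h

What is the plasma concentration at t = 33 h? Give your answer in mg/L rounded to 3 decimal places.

255.475 mg/L

k = ln 2 / 23 = 0.03014 per h
Dose 1 (215 mg at t=0 h): 215·exp(−0.03014·33) = 79.529 mg/L
Dose 2 (230 mg at t=11 h): 230·exp(−0.03014·22) = 118.518 mg/L
Dose 3 (80 mg at t=22 h): 80·exp(−0.03014·11) = 57.427 mg/L
C(33) = 79.529 + 118.518 + 57.427 = 255.475 mg/L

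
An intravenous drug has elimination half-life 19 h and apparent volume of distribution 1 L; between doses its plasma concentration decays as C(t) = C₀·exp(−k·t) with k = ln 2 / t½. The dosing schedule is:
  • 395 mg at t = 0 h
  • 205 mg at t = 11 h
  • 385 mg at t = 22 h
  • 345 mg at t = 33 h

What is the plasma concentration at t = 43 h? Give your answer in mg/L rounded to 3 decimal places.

564.572 mg/L

k = ln 2 / 19 = 0.03648 per h
Dose 1 (395 mg at t=0 h): 395·exp(−0.03648·43) = 82.285 mg/L
Dose 2 (205 mg at t=11 h): 205·exp(−0.03648·32) = 63.790 mg/L
Dose 3 (385 mg at t=22 h): 385·exp(−0.03648·21) = 178.955 mg/L
Dose 4 (345 mg at t=33 h): 345·exp(−0.03648·10) = 239.542 mg/L
C(43) = 82.285 + 63.790 + 178.955 + 239.542 = 564.572 mg/L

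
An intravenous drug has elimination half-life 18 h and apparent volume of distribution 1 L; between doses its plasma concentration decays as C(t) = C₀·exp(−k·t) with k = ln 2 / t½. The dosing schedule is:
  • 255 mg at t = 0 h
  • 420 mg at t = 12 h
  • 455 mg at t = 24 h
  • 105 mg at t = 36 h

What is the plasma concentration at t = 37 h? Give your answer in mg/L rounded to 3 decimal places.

598.560 mg/L

k = ln 2 / 18 = 0.03851 per h
Dose 1 (255 mg at t=0 h): 255·exp(−0.03851·37) = 61.342 mg/L
Dose 2 (420 mg at t=12 h): 420·exp(−0.03851·25) = 160.381 mg/L
Dose 3 (455 mg at t=24 h): 455·exp(−0.03851·13) = 275.804 mg/L
Dose 4 (105 mg at t=36 h): 105·exp(−0.03851·1) = 101.034 mg/L
C(37) = 61.342 + 160.381 + 275.804 + 101.034 = 598.560 mg/L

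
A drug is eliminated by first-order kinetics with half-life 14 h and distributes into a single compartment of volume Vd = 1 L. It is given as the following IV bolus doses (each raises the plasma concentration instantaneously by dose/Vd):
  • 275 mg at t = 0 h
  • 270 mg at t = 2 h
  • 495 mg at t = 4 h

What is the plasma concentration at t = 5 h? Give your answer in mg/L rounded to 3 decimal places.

918.517 mg/L

k = ln 2 / 14 = 0.04951 per h
Dose 1 (275 mg at t=0 h): 275·exp(−0.04951·5) = 214.695 mg/L
Dose 2 (270 mg at t=2 h): 270·exp(−0.04951·3) = 232.733 mg/L
Dose 3 (495 mg at t=4 h): 495·exp(−0.04951·1) = 471.089 mg/L
C(5) = 214.695 + 232.733 + 471.089 = 918.517 mg/L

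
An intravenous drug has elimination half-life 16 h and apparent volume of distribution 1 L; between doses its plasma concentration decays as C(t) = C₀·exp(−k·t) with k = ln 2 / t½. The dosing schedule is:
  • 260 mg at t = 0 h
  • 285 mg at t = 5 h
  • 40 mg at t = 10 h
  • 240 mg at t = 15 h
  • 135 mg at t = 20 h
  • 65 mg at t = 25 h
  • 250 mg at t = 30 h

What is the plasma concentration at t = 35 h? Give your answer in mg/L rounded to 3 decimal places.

563.174 mg/L

k = ln 2 / 16 = 0.04332 per h
Dose 1 (260 mg at t=0 h): 260·exp(−0.04332·35) = 57.078 mg/L
Dose 2 (285 mg at t=5 h): 285·exp(−0.04332·30) = 77.699 mg/L
Dose 3 (40 mg at t=10 h): 40·exp(−0.04332·25) = 13.543 mg/L
Dose 4 (240 mg at t=15 h): 240·exp(−0.04332·20) = 100.908 mg/L
Dose 5 (135 mg at t=20 h): 135·exp(−0.04332·15) = 70.488 mg/L
Dose 6 (65 mg at t=25 h): 65·exp(−0.04332·10) = 42.147 mg/L
Dose 7 (250 mg at t=30 h): 250·exp(−0.04332·5) = 201.311 mg/L
C(35) = 57.078 + 77.699 + 13.543 + 100.908 + 70.488 + 42.147 + 201.311 = 563.174 mg/L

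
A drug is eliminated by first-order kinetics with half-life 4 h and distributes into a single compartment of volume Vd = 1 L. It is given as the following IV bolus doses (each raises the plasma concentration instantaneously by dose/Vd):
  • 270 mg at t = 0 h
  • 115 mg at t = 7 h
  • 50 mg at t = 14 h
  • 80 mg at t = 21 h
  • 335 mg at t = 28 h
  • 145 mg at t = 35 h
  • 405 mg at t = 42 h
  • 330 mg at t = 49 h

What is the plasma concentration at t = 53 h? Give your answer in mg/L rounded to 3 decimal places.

236.451 mg/L

k = ln 2 / 4 = 0.17329 per h
Dose 1 (270 mg at t=0 h): 270·exp(−0.17329·53) = 0.028 mg/L
Dose 2 (115 mg at t=7 h): 115·exp(−0.17329·46) = 0.040 mg/L
Dose 3 (50 mg at t=14 h): 50·exp(−0.17329·39) = 0.058 mg/L
Dose 4 (80 mg at t=21 h): 80·exp(−0.17329·32) = 0.313 mg/L
Dose 5 (335 mg at t=28 h): 335·exp(−0.17329·25) = 4.402 mg/L
Dose 6 (145 mg at t=35 h): 145·exp(−0.17329·18) = 6.408 mg/L
Dose 7 (405 mg at t=42 h): 405·exp(−0.17329·11) = 60.204 mg/L
Dose 8 (330 mg at t=49 h): 330·exp(−0.17329·4) = 165.000 mg/L
C(53) = 0.028 + 0.040 + 0.058 + 0.313 + 4.402 + 6.408 + 60.204 + 165.000 = 236.451 mg/L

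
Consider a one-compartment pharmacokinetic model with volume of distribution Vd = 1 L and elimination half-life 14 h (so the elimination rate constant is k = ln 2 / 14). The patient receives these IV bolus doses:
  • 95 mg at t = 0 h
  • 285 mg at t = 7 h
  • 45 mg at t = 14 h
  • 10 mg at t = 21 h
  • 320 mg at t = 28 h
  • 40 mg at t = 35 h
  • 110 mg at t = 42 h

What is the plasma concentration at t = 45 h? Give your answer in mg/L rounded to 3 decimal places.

323.521 mg/L

k = ln 2 / 14 = 0.04951 per h
Dose 1 (95 mg at t=0 h): 95·exp(−0.04951·45) = 10.236 mg/L
Dose 2 (285 mg at t=7 h): 285·exp(−0.04951·38) = 43.427 mg/L
Dose 3 (45 mg at t=14 h): 45·exp(−0.04951·31) = 9.697 mg/L
Dose 4 (10 mg at t=21 h): 10·exp(−0.04951·24) = 3.048 mg/L
Dose 5 (320 mg at t=28 h): 320·exp(−0.04951·17) = 137.916 mg/L
Dose 6 (40 mg at t=35 h): 40·exp(−0.04951·10) = 24.380 mg/L
Dose 7 (110 mg at t=42 h): 110·exp(−0.04951·3) = 94.817 mg/L
C(45) = 10.236 + 43.427 + 9.697 + 3.048 + 137.916 + 24.380 + 94.817 = 323.521 mg/L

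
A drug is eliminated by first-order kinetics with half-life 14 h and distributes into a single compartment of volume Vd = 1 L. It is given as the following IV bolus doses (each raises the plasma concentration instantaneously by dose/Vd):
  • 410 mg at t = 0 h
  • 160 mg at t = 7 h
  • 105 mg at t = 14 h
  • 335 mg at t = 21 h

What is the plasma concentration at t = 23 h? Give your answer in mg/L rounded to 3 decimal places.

574.413 mg/L

k = ln 2 / 14 = 0.04951 per h
Dose 1 (410 mg at t=0 h): 410·exp(−0.04951·23) = 131.291 mg/L
Dose 2 (160 mg at t=7 h): 160·exp(−0.04951·16) = 72.458 mg/L
Dose 3 (105 mg at t=14 h): 105·exp(−0.04951·9) = 67.247 mg/L
Dose 4 (335 mg at t=21 h): 335·exp(−0.04951·2) = 303.417 mg/L
C(23) = 131.291 + 72.458 + 67.247 + 303.417 = 574.413 mg/L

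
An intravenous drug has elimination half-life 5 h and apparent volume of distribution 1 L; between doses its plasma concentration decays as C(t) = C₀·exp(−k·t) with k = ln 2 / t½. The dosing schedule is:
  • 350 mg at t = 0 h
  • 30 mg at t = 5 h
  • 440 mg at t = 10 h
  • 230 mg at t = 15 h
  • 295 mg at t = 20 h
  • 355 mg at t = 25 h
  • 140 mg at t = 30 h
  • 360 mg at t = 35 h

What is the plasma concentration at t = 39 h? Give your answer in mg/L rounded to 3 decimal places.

337.116 mg/L

k = ln 2 / 5 = 0.13863 per h
Dose 1 (350 mg at t=0 h): 350·exp(−0.13863·39) = 1.570 mg/L
Dose 2 (30 mg at t=5 h): 30·exp(−0.13863·34) = 0.269 mg/L
Dose 3 (440 mg at t=10 h): 440·exp(−0.13863·29) = 7.897 mg/L
Dose 4 (230 mg at t=15 h): 230·exp(−0.13863·24) = 8.256 mg/L
Dose 5 (295 mg at t=20 h): 295·exp(−0.13863·19) = 21.179 mg/L
Dose 6 (355 mg at t=25 h): 355·exp(−0.13863·14) = 50.973 mg/L
Dose 7 (140 mg at t=30 h): 140·exp(−0.13863·9) = 40.204 mg/L
Dose 8 (360 mg at t=35 h): 360·exp(−0.13863·4) = 206.766 mg/L
C(39) = 1.570 + 0.269 + 7.897 + 8.256 + 21.179 + 50.973 + 40.204 + 206.766 = 337.116 mg/L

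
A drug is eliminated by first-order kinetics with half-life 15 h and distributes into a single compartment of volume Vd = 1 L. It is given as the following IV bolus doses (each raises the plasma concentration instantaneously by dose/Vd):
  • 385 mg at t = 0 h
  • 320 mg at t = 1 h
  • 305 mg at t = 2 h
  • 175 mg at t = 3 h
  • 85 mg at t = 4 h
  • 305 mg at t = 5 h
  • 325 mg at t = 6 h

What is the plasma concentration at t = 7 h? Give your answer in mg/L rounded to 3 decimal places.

k = ln 2 / 15 = 0.04621 per h
Dose 1 (385 mg at t=0 h): 385·exp(−0.04621·7) = 278.599 mg/L
Dose 2 (320 mg at t=1 h): 320·exp(−0.04621·6) = 242.515 mg/L
Dose 3 (305 mg at t=2 h): 305·exp(−0.04621·5) = 242.079 mg/L
Dose 4 (175 mg at t=3 h): 175·exp(−0.04621·4) = 145.467 mg/L
Dose 5 (85 mg at t=4 h): 85·exp(−0.04621·3) = 73.997 mg/L
Dose 6 (305 mg at t=5 h): 305·exp(−0.04621·2) = 278.075 mg/L
Dose 7 (325 mg at t=6 h): 325·exp(−0.04621·1) = 310.324 mg/L
C(7) = 278.599 + 242.515 + 242.079 + 145.467 + 73.997 + 278.075 + 310.324 = 1571.055 mg/L

1571.055 mg/L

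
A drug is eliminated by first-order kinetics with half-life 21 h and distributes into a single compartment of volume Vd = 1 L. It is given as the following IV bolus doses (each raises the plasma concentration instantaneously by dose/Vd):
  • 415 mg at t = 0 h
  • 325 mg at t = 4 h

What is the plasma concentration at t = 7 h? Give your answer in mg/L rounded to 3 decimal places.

k = ln 2 / 21 = 0.03301 per h
Dose 1 (415 mg at t=0 h): 415·exp(−0.03301·7) = 329.386 mg/L
Dose 2 (325 mg at t=4 h): 325·exp(−0.03301·3) = 294.360 mg/L
C(7) = 329.386 + 294.360 = 623.746 mg/L

623.746 mg/L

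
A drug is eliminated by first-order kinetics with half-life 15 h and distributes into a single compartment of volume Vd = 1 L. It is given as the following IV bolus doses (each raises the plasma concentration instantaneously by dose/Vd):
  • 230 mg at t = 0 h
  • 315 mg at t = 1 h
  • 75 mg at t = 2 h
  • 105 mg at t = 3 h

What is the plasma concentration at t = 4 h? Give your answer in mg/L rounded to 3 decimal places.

634.046 mg/L

k = ln 2 / 15 = 0.04621 per h
Dose 1 (230 mg at t=0 h): 230·exp(−0.04621·4) = 191.185 mg/L
Dose 2 (315 mg at t=1 h): 315·exp(−0.04621·3) = 274.223 mg/L
Dose 3 (75 mg at t=2 h): 75·exp(−0.04621·2) = 68.379 mg/L
Dose 4 (105 mg at t=3 h): 105·exp(−0.04621·1) = 100.258 mg/L
C(4) = 191.185 + 274.223 + 68.379 + 100.258 = 634.046 mg/L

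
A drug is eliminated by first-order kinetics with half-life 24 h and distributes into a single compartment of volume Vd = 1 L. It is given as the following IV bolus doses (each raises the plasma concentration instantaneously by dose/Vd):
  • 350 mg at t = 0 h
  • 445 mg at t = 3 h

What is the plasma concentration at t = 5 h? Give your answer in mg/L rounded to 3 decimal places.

722.962 mg/L

k = ln 2 / 24 = 0.02888 per h
Dose 1 (350 mg at t=0 h): 350·exp(−0.02888·5) = 302.938 mg/L
Dose 2 (445 mg at t=3 h): 445·exp(−0.02888·2) = 420.024 mg/L
C(5) = 302.938 + 420.024 = 722.962 mg/L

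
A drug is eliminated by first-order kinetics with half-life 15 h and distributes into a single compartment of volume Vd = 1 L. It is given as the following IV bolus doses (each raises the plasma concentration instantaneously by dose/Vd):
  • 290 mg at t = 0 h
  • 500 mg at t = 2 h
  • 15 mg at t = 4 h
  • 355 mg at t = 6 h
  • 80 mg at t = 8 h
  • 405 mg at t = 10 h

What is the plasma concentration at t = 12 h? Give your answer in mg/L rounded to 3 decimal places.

k = ln 2 / 15 = 0.04621 per h
Dose 1 (290 mg at t=0 h): 290·exp(−0.04621·12) = 166.561 mg/L
Dose 2 (500 mg at t=2 h): 500·exp(−0.04621·10) = 314.980 mg/L
Dose 3 (15 mg at t=4 h): 15·exp(−0.04621·8) = 10.364 mg/L
Dose 4 (355 mg at t=6 h): 355·exp(−0.04621·6) = 269.040 mg/L
Dose 5 (80 mg at t=8 h): 80·exp(−0.04621·4) = 66.499 mg/L
Dose 6 (405 mg at t=10 h): 405·exp(−0.04621·2) = 369.248 mg/L
C(12) = 166.561 + 314.980 + 10.364 + 269.040 + 66.499 + 369.248 = 1196.692 mg/L

1196.692 mg/L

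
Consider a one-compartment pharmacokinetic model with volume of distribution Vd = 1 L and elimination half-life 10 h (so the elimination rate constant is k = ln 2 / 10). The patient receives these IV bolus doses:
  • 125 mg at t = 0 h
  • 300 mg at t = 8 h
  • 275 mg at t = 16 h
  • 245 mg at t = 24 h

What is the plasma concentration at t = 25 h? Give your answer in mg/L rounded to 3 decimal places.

490.395 mg/L

k = ln 2 / 10 = 0.06931 per h
Dose 1 (125 mg at t=0 h): 125·exp(−0.06931·25) = 22.097 mg/L
Dose 2 (300 mg at t=8 h): 300·exp(−0.06931·17) = 92.336 mg/L
Dose 3 (275 mg at t=16 h): 275·exp(−0.06931·9) = 147.369 mg/L
Dose 4 (245 mg at t=24 h): 245·exp(−0.06931·1) = 228.593 mg/L
C(25) = 22.097 + 92.336 + 147.369 + 228.593 = 490.395 mg/L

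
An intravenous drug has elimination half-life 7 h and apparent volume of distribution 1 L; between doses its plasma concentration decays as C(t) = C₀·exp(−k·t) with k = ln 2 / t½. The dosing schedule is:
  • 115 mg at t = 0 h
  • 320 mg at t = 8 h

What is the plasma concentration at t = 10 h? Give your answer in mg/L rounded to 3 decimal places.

305.230 mg/L

k = ln 2 / 7 = 0.09902 per h
Dose 1 (115 mg at t=0 h): 115·exp(−0.09902·10) = 42.722 mg/L
Dose 2 (320 mg at t=8 h): 320·exp(−0.09902·2) = 262.507 mg/L
C(10) = 42.722 + 262.507 = 305.230 mg/L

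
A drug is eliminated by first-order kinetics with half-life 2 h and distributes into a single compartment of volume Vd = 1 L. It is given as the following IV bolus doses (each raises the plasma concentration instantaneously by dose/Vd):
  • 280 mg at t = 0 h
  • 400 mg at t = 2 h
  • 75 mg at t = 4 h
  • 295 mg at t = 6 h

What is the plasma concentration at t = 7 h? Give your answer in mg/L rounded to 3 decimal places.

k = ln 2 / 2 = 0.34657 per h
Dose 1 (280 mg at t=0 h): 280·exp(−0.34657·7) = 24.749 mg/L
Dose 2 (400 mg at t=2 h): 400·exp(−0.34657·5) = 70.711 mg/L
Dose 3 (75 mg at t=4 h): 75·exp(−0.34657·3) = 26.517 mg/L
Dose 4 (295 mg at t=6 h): 295·exp(−0.34657·1) = 208.597 mg/L
C(7) = 24.749 + 70.711 + 26.517 + 208.597 = 330.572 mg/L

330.572 mg/L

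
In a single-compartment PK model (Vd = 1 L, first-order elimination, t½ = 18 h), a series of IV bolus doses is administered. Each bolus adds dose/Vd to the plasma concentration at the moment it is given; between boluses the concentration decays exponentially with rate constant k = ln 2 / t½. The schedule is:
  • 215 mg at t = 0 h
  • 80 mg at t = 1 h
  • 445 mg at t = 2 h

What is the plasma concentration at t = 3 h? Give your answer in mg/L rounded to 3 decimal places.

k = ln 2 / 18 = 0.03851 per h
Dose 1 (215 mg at t=0 h): 215·exp(−0.03851·3) = 191.543 mg/L
Dose 2 (80 mg at t=1 h): 80·exp(−0.03851·2) = 74.070 mg/L
Dose 3 (445 mg at t=2 h): 445·exp(−0.03851·1) = 428.190 mg/L
C(3) = 191.543 + 74.070 + 428.190 = 693.803 mg/L

693.803 mg/L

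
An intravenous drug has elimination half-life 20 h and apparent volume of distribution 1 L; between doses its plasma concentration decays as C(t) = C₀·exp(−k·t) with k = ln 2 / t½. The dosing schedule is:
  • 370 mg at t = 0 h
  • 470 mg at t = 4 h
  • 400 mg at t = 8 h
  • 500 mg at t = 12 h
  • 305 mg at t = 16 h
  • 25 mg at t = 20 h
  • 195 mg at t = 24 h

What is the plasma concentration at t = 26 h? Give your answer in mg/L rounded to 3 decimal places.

k = ln 2 / 20 = 0.03466 per h
Dose 1 (370 mg at t=0 h): 370·exp(−0.03466·26) = 150.267 mg/L
Dose 2 (470 mg at t=4 h): 470·exp(−0.03466·22) = 219.263 mg/L
Dose 3 (400 mg at t=8 h): 400·exp(−0.03466·18) = 214.355 mg/L
Dose 4 (500 mg at t=12 h): 500·exp(−0.03466·14) = 307.786 mg/L
Dose 5 (305 mg at t=16 h): 305·exp(−0.03466·10) = 215.668 mg/L
Dose 6 (25 mg at t=20 h): 25·exp(−0.03466·6) = 20.306 mg/L
Dose 7 (195 mg at t=24 h): 195·exp(−0.03466·2) = 181.941 mg/L
C(26) = 150.267 + 219.263 + 214.355 + 307.786 + 215.668 + 20.306 + 181.941 = 1309.586 mg/L

1309.586 mg/L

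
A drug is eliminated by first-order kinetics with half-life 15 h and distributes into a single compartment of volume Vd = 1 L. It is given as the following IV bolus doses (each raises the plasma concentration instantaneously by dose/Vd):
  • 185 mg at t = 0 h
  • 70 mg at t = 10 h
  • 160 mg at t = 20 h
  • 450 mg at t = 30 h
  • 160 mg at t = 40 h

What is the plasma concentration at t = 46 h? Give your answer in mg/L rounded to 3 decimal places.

k = ln 2 / 15 = 0.04621 per h
Dose 1 (185 mg at t=0 h): 185·exp(−0.04621·46) = 22.081 mg/L
Dose 2 (70 mg at t=10 h): 70·exp(−0.04621·36) = 13.263 mg/L
Dose 3 (160 mg at t=20 h): 160·exp(−0.04621·26) = 48.121 mg/L
Dose 4 (450 mg at t=30 h): 450·exp(−0.04621·16) = 214.839 mg/L
Dose 5 (160 mg at t=40 h): 160·exp(−0.04621·6) = 121.257 mg/L
C(46) = 22.081 + 13.263 + 48.121 + 214.839 + 121.257 = 419.561 mg/L

419.561 mg/L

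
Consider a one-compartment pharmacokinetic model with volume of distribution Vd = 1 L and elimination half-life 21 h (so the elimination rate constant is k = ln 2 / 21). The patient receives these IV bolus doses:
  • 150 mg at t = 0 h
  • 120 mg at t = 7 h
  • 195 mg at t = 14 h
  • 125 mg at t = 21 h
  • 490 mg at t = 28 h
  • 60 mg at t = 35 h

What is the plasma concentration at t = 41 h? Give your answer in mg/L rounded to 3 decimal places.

k = ln 2 / 21 = 0.03301 per h
Dose 1 (150 mg at t=0 h): 150·exp(−0.03301·41) = 38.758 mg/L
Dose 2 (120 mg at t=7 h): 120·exp(−0.03301·34) = 39.066 mg/L
Dose 3 (195 mg at t=14 h): 195·exp(−0.03301·27) = 79.983 mg/L
Dose 4 (125 mg at t=21 h): 125·exp(−0.03301·20) = 64.597 mg/L
Dose 5 (490 mg at t=28 h): 490·exp(−0.03301·13) = 319.039 mg/L
Dose 6 (60 mg at t=35 h): 60·exp(−0.03301·6) = 49.220 mg/L
C(41) = 38.758 + 39.066 + 79.983 + 64.597 + 319.039 + 49.220 = 590.664 mg/L

590.664 mg/L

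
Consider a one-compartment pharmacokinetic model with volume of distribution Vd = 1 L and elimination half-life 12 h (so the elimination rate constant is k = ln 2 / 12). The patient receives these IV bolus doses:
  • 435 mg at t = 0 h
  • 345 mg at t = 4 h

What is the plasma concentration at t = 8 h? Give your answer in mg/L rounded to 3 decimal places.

547.860 mg/L

k = ln 2 / 12 = 0.05776 per h
Dose 1 (435 mg at t=0 h): 435·exp(−0.05776·8) = 274.033 mg/L
Dose 2 (345 mg at t=4 h): 345·exp(−0.05776·4) = 273.827 mg/L
C(8) = 274.033 + 273.827 = 547.860 mg/L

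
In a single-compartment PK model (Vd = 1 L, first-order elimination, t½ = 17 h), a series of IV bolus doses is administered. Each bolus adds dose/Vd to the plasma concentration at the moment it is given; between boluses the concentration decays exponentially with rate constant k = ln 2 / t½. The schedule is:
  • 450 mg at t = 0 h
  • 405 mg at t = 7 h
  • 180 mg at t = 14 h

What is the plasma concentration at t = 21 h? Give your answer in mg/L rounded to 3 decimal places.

555.295 mg/L

k = ln 2 / 17 = 0.04077 per h
Dose 1 (450 mg at t=0 h): 450·exp(−0.04077·21) = 191.140 mg/L
Dose 2 (405 mg at t=7 h): 405·exp(−0.04077·14) = 228.848 mg/L
Dose 3 (180 mg at t=14 h): 180·exp(−0.04077·7) = 135.307 mg/L
C(21) = 191.140 + 228.848 + 135.307 = 555.295 mg/L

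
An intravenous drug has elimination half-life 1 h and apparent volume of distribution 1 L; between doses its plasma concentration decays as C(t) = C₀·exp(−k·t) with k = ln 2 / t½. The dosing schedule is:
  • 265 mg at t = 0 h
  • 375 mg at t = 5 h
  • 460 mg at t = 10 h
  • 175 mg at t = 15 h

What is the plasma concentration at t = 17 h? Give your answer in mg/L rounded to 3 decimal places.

k = ln 2 / 1 = 0.69315 per h
Dose 1 (265 mg at t=0 h): 265·exp(−0.69315·17) = 0.002 mg/L
Dose 2 (375 mg at t=5 h): 375·exp(−0.69315·12) = 0.092 mg/L
Dose 3 (460 mg at t=10 h): 460·exp(−0.69315·7) = 3.594 mg/L
Dose 4 (175 mg at t=15 h): 175·exp(−0.69315·2) = 43.750 mg/L
C(17) = 0.002 + 0.092 + 3.594 + 43.750 = 47.437 mg/L

47.437 mg/L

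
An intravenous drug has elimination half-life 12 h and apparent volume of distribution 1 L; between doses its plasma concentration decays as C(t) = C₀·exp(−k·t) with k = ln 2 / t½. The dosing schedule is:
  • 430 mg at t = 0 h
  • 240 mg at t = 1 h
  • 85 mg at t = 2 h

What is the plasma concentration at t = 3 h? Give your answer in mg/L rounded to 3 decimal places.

655.630 mg/L

k = ln 2 / 12 = 0.05776 per h
Dose 1 (430 mg at t=0 h): 430·exp(−0.05776·3) = 361.585 mg/L
Dose 2 (240 mg at t=1 h): 240·exp(−0.05776·2) = 213.816 mg/L
Dose 3 (85 mg at t=2 h): 85·exp(−0.05776·1) = 80.229 mg/L
C(3) = 361.585 + 213.816 + 80.229 = 655.630 mg/L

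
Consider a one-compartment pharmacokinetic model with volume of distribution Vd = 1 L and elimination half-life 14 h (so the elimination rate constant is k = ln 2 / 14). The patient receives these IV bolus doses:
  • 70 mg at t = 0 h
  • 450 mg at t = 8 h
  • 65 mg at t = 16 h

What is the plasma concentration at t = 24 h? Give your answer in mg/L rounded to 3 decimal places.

k = ln 2 / 14 = 0.04951 per h
Dose 1 (70 mg at t=0 h): 70·exp(−0.04951·24) = 21.333 mg/L
Dose 2 (450 mg at t=8 h): 450·exp(−0.04951·16) = 203.788 mg/L
Dose 3 (65 mg at t=16 h): 65·exp(−0.04951·8) = 43.742 mg/L
C(24) = 21.333 + 203.788 + 43.742 = 268.862 mg/L

268.862 mg/L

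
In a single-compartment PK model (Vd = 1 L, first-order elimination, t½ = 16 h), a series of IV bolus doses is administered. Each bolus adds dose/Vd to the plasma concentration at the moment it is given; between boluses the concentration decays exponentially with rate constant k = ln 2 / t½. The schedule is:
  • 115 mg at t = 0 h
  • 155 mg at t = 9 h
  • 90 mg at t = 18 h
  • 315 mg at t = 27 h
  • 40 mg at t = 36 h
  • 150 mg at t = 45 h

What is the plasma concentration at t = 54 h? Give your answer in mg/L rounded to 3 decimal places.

269.774 mg/L

k = ln 2 / 16 = 0.04332 per h
Dose 1 (115 mg at t=0 h): 115·exp(−0.04332·54) = 11.085 mg/L
Dose 2 (155 mg at t=9 h): 155·exp(−0.04332·45) = 22.064 mg/L
Dose 3 (90 mg at t=18 h): 90·exp(−0.04332·36) = 18.920 mg/L
Dose 4 (315 mg at t=27 h): 315·exp(−0.04332·27) = 97.796 mg/L
Dose 5 (40 mg at t=36 h): 40·exp(−0.04332·18) = 18.340 mg/L
Dose 6 (150 mg at t=45 h): 150·exp(−0.04332·9) = 101.569 mg/L
C(54) = 11.085 + 22.064 + 18.920 + 97.796 + 18.340 + 101.569 = 269.774 mg/L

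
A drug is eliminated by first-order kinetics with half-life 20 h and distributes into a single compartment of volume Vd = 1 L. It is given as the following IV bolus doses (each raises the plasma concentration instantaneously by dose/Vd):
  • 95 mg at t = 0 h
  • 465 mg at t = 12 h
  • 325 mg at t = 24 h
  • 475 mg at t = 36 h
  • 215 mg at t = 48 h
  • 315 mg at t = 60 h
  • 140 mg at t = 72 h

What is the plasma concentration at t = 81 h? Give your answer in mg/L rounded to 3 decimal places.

516.347 mg/L

k = ln 2 / 20 = 0.03466 per h
Dose 1 (95 mg at t=0 h): 95·exp(−0.03466·81) = 5.735 mg/L
Dose 2 (465 mg at t=12 h): 465·exp(−0.03466·69) = 42.550 mg/L
Dose 3 (325 mg at t=24 h): 325·exp(−0.03466·57) = 45.076 mg/L
Dose 4 (475 mg at t=36 h): 475·exp(−0.03466·45) = 99.856 mg/L
Dose 5 (215 mg at t=48 h): 215·exp(−0.03466·33) = 68.508 mg/L
Dose 6 (315 mg at t=60 h): 315·exp(−0.03466·21) = 152.135 mg/L
Dose 7 (140 mg at t=72 h): 140·exp(−0.03466·9) = 102.486 mg/L
C(81) = 5.735 + 42.550 + 45.076 + 99.856 + 68.508 + 152.135 + 102.486 = 516.347 mg/L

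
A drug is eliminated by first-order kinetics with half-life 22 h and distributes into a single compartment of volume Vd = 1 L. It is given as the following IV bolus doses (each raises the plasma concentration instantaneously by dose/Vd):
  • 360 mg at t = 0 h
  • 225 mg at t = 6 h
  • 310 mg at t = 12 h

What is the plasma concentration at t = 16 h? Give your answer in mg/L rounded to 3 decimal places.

654.941 mg/L

k = ln 2 / 22 = 0.03151 per h
Dose 1 (360 mg at t=0 h): 360·exp(−0.03151·16) = 217.456 mg/L
Dose 2 (225 mg at t=6 h): 225·exp(−0.03151·10) = 164.192 mg/L
Dose 3 (310 mg at t=12 h): 310·exp(−0.03151·4) = 273.293 mg/L
C(16) = 217.456 + 164.192 + 273.293 = 654.941 mg/L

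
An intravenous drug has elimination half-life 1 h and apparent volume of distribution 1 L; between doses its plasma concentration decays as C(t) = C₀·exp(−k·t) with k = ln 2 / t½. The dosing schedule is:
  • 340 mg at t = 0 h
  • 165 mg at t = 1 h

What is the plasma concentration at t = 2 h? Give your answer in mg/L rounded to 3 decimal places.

k = ln 2 / 1 = 0.69315 per h
Dose 1 (340 mg at t=0 h): 340·exp(−0.69315·2) = 85.000 mg/L
Dose 2 (165 mg at t=1 h): 165·exp(−0.69315·1) = 82.500 mg/L
C(2) = 85.000 + 82.500 = 167.500 mg/L

167.500 mg/L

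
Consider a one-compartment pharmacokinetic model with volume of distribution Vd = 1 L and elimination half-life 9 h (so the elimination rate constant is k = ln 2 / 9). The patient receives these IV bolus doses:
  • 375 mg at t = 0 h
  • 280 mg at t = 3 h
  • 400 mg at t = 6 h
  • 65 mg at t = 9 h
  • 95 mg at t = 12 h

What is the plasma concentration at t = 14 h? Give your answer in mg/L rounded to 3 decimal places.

589.264 mg/L

k = ln 2 / 9 = 0.07702 per h
Dose 1 (375 mg at t=0 h): 375·exp(−0.07702·14) = 127.574 mg/L
Dose 2 (280 mg at t=3 h): 280·exp(−0.07702·11) = 120.014 mg/L
Dose 3 (400 mg at t=6 h): 400·exp(−0.07702·8) = 216.012 mg/L
Dose 4 (65 mg at t=9 h): 65·exp(−0.07702·5) = 44.226 mg/L
Dose 5 (95 mg at t=12 h): 95·exp(−0.07702·2) = 81.438 mg/L
C(14) = 127.574 + 120.014 + 216.012 + 44.226 + 81.438 = 589.264 mg/L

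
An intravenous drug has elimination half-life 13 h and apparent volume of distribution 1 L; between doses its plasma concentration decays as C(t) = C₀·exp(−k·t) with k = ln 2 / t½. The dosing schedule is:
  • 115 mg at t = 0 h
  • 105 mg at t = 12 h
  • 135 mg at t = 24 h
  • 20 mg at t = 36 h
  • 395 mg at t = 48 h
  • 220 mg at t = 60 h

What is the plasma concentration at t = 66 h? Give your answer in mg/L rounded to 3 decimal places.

k = ln 2 / 13 = 0.05332 per h
Dose 1 (115 mg at t=0 h): 115·exp(−0.05332·66) = 3.407 mg/L
Dose 2 (105 mg at t=12 h): 105·exp(−0.05332·54) = 5.899 mg/L
Dose 3 (135 mg at t=24 h): 135·exp(−0.05332·42) = 14.381 mg/L
Dose 4 (20 mg at t=36 h): 20·exp(−0.05332·30) = 4.040 mg/L
Dose 5 (395 mg at t=48 h): 395·exp(−0.05332·18) = 151.282 mg/L
Dose 6 (220 mg at t=60 h): 220·exp(−0.05332·6) = 159.767 mg/L
C(66) = 3.407 + 5.899 + 14.381 + 4.040 + 151.282 + 159.767 = 338.774 mg/L

338.774 mg/L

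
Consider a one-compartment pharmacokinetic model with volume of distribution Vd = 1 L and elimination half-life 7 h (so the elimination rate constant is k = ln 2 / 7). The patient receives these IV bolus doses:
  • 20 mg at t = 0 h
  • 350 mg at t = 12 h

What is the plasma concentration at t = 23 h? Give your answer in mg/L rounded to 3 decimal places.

k = ln 2 / 7 = 0.09902 per h
Dose 1 (20 mg at t=0 h): 20·exp(−0.09902·23) = 2.051 mg/L
Dose 2 (350 mg at t=12 h): 350·exp(−0.09902·11) = 117.766 mg/L
C(23) = 2.051 + 117.766 = 119.817 mg/L

119.817 mg/L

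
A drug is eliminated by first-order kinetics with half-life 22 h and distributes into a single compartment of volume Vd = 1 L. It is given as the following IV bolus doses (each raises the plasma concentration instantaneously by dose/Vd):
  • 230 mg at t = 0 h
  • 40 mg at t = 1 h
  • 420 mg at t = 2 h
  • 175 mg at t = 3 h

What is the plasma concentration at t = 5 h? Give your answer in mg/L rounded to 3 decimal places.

k = ln 2 / 22 = 0.03151 per h
Dose 1 (230 mg at t=0 h): 230·exp(−0.03151·5) = 196.477 mg/L
Dose 2 (40 mg at t=1 h): 40·exp(−0.03151·4) = 35.264 mg/L
Dose 3 (420 mg at t=2 h): 420·exp(−0.03151·3) = 382.120 mg/L
Dose 4 (175 mg at t=3 h): 175·exp(−0.03151·2) = 164.313 mg/L
C(5) = 196.477 + 35.264 + 382.120 + 164.313 = 778.174 mg/L

778.174 mg/L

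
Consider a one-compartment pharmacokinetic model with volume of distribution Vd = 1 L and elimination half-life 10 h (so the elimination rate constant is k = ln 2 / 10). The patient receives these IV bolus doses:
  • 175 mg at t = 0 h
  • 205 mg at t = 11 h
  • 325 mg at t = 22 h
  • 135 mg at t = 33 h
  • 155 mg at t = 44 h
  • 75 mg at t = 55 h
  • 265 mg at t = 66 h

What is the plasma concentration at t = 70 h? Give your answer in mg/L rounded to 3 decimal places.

279.769 mg/L

k = ln 2 / 10 = 0.06931 per h
Dose 1 (175 mg at t=0 h): 175·exp(−0.06931·70) = 1.367 mg/L
Dose 2 (205 mg at t=11 h): 205·exp(−0.06931·59) = 3.433 mg/L
Dose 3 (325 mg at t=22 h): 325·exp(−0.06931·48) = 11.666 mg/L
Dose 4 (135 mg at t=33 h): 135·exp(−0.06931·37) = 10.388 mg/L
Dose 5 (155 mg at t=44 h): 155·exp(−0.06931·26) = 25.565 mg/L
Dose 6 (75 mg at t=55 h): 75·exp(−0.06931·15) = 26.517 mg/L
Dose 7 (265 mg at t=66 h): 265·exp(−0.06931·4) = 200.832 mg/L
C(70) = 1.367 + 3.433 + 11.666 + 10.388 + 25.565 + 26.517 + 200.832 = 279.769 mg/L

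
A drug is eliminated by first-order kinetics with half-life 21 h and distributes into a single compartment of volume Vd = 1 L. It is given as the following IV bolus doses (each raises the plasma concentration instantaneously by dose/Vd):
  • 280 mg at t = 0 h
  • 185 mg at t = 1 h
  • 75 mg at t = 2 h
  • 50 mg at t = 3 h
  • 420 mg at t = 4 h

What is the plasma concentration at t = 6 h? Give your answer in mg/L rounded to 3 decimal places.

k = ln 2 / 21 = 0.03301 per h
Dose 1 (280 mg at t=0 h): 280·exp(−0.03301·6) = 229.694 mg/L
Dose 2 (185 mg at t=1 h): 185·exp(−0.03301·5) = 156.855 mg/L
Dose 3 (75 mg at t=2 h): 75·exp(−0.03301·4) = 65.724 mg/L
Dose 4 (50 mg at t=3 h): 50·exp(−0.03301·3) = 45.286 mg/L
Dose 5 (420 mg at t=4 h): 420·exp(−0.03301·2) = 393.169 mg/L
C(6) = 229.694 + 156.855 + 65.724 + 45.286 + 393.169 = 890.728 mg/L

890.728 mg/L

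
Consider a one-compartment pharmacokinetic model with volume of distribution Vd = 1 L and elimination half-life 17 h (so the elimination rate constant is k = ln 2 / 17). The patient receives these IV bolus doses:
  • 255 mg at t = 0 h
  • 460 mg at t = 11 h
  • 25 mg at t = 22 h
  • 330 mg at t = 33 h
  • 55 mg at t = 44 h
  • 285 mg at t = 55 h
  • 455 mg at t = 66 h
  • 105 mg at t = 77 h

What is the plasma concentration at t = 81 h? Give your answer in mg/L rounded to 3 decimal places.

k = ln 2 / 17 = 0.04077 per h
Dose 1 (255 mg at t=0 h): 255·exp(−0.04077·81) = 9.380 mg/L
Dose 2 (460 mg at t=11 h): 460·exp(−0.04077·70) = 26.499 mg/L
Dose 3 (25 mg at t=22 h): 25·exp(−0.04077·59) = 2.255 mg/L
Dose 4 (330 mg at t=33 h): 330·exp(−0.04077·48) = 46.617 mg/L
Dose 5 (55 mg at t=44 h): 55·exp(−0.04077·37) = 12.167 mg/L
Dose 6 (285 mg at t=55 h): 285·exp(−0.04077·26) = 98.729 mg/L
Dose 7 (455 mg at t=66 h): 455·exp(−0.04077·15) = 246.829 mg/L
Dose 8 (105 mg at t=77 h): 105·exp(−0.04077·4) = 89.199 mg/L
C(81) = 9.380 + 26.499 + 2.255 + 46.617 + 12.167 + 98.729 + 246.829 + 89.199 = 531.676 mg/L

531.676 mg/L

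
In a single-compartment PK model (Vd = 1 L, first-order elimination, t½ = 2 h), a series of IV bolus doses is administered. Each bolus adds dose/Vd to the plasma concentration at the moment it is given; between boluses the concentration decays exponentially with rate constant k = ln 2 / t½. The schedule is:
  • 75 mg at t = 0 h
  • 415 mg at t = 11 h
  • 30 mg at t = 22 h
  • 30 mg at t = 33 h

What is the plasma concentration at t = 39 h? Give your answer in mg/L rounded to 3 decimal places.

k = ln 2 / 2 = 0.34657 per h
Dose 1 (75 mg at t=0 h): 75·exp(−0.34657·39) = 0.000 mg/L
Dose 2 (415 mg at t=11 h): 415·exp(−0.34657·28) = 0.025 mg/L
Dose 3 (30 mg at t=22 h): 30·exp(−0.34657·17) = 0.083 mg/L
Dose 4 (30 mg at t=33 h): 30·exp(−0.34657·6) = 3.750 mg/L
C(39) = 0.000 + 0.025 + 0.083 + 3.750 = 3.858 mg/L

3.858 mg/L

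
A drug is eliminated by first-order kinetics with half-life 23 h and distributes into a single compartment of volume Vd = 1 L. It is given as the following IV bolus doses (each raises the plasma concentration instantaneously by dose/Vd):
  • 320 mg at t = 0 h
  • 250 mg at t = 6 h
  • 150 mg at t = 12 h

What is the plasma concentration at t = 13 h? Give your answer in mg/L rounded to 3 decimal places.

564.272 mg/L

k = ln 2 / 23 = 0.03014 per h
Dose 1 (320 mg at t=0 h): 320·exp(−0.03014·13) = 216.273 mg/L
Dose 2 (250 mg at t=6 h): 250·exp(−0.03014·7) = 202.452 mg/L
Dose 3 (150 mg at t=12 h): 150·exp(−0.03014·1) = 145.547 mg/L
C(13) = 216.273 + 202.452 + 145.547 = 564.272 mg/L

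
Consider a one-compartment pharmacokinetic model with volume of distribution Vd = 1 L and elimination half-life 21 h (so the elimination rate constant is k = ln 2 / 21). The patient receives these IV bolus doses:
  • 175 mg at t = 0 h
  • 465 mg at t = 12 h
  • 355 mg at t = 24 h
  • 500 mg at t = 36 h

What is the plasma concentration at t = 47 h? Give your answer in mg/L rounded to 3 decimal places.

697.487 mg/L

k = ln 2 / 21 = 0.03301 per h
Dose 1 (175 mg at t=0 h): 175·exp(−0.03301·47) = 37.094 mg/L
Dose 2 (465 mg at t=12 h): 465·exp(−0.03301·35) = 146.466 mg/L
Dose 3 (355 mg at t=24 h): 355·exp(−0.03301·23) = 166.161 mg/L
Dose 4 (500 mg at t=36 h): 500·exp(−0.03301·11) = 347.766 mg/L
C(47) = 37.094 + 146.466 + 166.161 + 347.766 = 697.487 mg/L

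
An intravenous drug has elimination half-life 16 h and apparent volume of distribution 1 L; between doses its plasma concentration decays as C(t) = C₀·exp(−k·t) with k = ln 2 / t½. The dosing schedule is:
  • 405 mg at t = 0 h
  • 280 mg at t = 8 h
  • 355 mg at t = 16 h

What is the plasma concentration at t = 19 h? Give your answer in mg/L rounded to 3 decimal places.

663.415 mg/L

k = ln 2 / 16 = 0.04332 per h
Dose 1 (405 mg at t=0 h): 405·exp(−0.04332·19) = 177.821 mg/L
Dose 2 (280 mg at t=8 h): 280·exp(−0.04332·11) = 173.860 mg/L
Dose 3 (355 mg at t=16 h): 355·exp(−0.04332·3) = 311.735 mg/L
C(19) = 177.821 + 173.860 + 311.735 = 663.415 mg/L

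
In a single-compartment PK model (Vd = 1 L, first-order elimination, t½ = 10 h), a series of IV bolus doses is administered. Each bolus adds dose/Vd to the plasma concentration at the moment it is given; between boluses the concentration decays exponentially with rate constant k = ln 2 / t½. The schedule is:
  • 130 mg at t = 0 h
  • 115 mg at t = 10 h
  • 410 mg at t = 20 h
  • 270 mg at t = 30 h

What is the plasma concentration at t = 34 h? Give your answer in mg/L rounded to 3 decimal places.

k = ln 2 / 10 = 0.06931 per h
Dose 1 (130 mg at t=0 h): 130·exp(−0.06931·34) = 12.315 mg/L
Dose 2 (115 mg at t=10 h): 115·exp(−0.06931·24) = 21.788 mg/L
Dose 3 (410 mg at t=20 h): 410·exp(−0.06931·14) = 155.361 mg/L
Dose 4 (270 mg at t=30 h): 270·exp(−0.06931·4) = 204.622 mg/L
C(34) = 12.315 + 21.788 + 155.361 + 204.622 = 394.086 mg/L

394.086 mg/L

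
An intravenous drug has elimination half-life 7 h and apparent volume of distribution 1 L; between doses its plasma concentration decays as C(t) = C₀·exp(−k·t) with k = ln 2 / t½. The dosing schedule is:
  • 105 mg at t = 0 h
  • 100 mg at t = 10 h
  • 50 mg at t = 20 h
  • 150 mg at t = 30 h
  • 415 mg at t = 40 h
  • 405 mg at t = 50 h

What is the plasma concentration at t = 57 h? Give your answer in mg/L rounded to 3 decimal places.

k = ln 2 / 7 = 0.09902 per h
Dose 1 (105 mg at t=0 h): 105·exp(−0.09902·57) = 0.371 mg/L
Dose 2 (100 mg at t=10 h): 100·exp(−0.09902·47) = 0.952 mg/L
Dose 3 (50 mg at t=20 h): 50·exp(−0.09902·37) = 1.282 mg/L
Dose 4 (150 mg at t=30 h): 150·exp(−0.09902·27) = 10.351 mg/L
Dose 5 (415 mg at t=40 h): 415·exp(−0.09902·17) = 77.086 mg/L
Dose 6 (405 mg at t=50 h): 405·exp(−0.09902·7) = 202.500 mg/L
C(57) = 0.371 + 0.952 + 1.282 + 10.351 + 77.086 + 202.500 = 292.542 mg/L

292.542 mg/L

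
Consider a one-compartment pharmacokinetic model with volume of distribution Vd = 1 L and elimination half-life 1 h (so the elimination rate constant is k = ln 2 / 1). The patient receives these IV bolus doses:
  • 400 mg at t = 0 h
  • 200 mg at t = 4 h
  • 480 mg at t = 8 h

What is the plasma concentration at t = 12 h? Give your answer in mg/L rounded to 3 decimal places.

k = ln 2 / 1 = 0.69315 per h
Dose 1 (400 mg at t=0 h): 400·exp(−0.69315·12) = 0.098 mg/L
Dose 2 (200 mg at t=4 h): 200·exp(−0.69315·8) = 0.781 mg/L
Dose 3 (480 mg at t=8 h): 480·exp(−0.69315·4) = 30.000 mg/L
C(12) = 0.098 + 0.781 + 30.000 = 30.879 mg/L

30.879 mg/L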